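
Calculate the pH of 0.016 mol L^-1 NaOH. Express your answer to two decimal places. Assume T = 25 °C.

NaOH is a strong base; [OH-] = 0.016 M.
pOH = -log(0.016) = 1.80
pH = 14.00 - 1.80 = 12.20

pH = 12.20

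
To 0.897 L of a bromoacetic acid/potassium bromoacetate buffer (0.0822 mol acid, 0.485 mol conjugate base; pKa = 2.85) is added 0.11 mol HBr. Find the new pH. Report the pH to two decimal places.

pH = 3.14

Added H+ converts BrCH2COO- to BrCH2COOH: BrCH2COOH → 0.192 mol, BrCH2COO- → 0.375 mol.
Henderson–Hasselbalch with mole ratio 0.375/0.192: pH = 2.85 + (+0.291)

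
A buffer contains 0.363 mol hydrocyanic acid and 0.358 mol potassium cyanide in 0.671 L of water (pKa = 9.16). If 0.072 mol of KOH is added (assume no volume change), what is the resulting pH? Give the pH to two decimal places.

pH = 9.33

After neutralization: n(HCN) = 0.291 mol, n(CN-) = 0.43 mol.
pH = pKa + log([A⁻]/[HA]) = 9.16 + log(0.43/0.291) = 9.16 +0.170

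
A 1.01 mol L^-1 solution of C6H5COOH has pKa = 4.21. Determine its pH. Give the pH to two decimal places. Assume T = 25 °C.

pH = 2.10

C6H5COOH ⇌ C6H5COO- + H+
Ka = 10^(−4.21) = 6.17 × 10^-5
From the ICE table, Ka = [H+]²/(1.01 − [H+]) = 6.17 × 10^-5.
Since Ka ≪ C₀, [H+] ≈ √(Ka·C₀) = 7.89 × 10^-3 M.
pH = −log[H+] = −log(7.89 × 10^-3) = 2.10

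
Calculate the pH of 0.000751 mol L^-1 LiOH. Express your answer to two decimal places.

pH = 10.88

LiOH is a strong base; [OH-] = 0.000751 M.
pOH = -log(0.000751) = 3.12
pH = 14.00 - 3.12 = 10.88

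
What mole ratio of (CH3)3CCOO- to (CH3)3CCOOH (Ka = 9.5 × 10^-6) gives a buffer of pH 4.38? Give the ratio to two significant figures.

pKa = -log(9.5 × 10^-6) = 5.022
pH = pKa + log(r) ⇒ log(r) = 4.38 − 5.022 = -0.642
r = [(CH3)3CCOO-]/[(CH3)3CCOOH] = 10^(-0.642) = 0.228

ratio = 0.23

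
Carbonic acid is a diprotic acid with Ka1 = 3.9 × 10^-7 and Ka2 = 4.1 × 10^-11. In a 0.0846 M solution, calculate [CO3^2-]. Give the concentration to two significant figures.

4.1 × 10^-11 M

First ionization gives [H+] ≈ [HCO3-] = 1.82 × 10^-4 M.
Second step: Ka2 = [H+][CO3^2-]/[HCO3-] ≈ [CO3^2-] (since [H+] ≈ [HCO3-]).
So [CO3^2-] ≈ Ka2.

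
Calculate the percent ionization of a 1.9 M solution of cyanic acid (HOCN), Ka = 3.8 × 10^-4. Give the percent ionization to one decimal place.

1.4%

HOCN ⇌ OCN- + H+; let x = [H+] at equilibrium.
x ≈ √(Ka·C₀) = √(3.8 × 10^-4 × 1.9) = 2.69 × 10^-2 M
% ionization = x/C₀ × 100% = 2.69 × 10^-2/1.9 × 100% = 1.4%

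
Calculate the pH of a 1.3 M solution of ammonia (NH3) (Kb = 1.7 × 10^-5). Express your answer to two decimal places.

NH3 + H2O ⇌ NH4+ + OH-
Kb = x²/(1.3 − x) = 1.7 × 10^-5
Since Kb ≪ C₀, x ≈ √(Kb·C₀) = 4.70 × 10^-3 M.
(x/C₀ = 0.36% < 5%, so the approximation holds.)
pOH = 2.33, so pH = 14.00 − pOH = 11.67

pH = 11.67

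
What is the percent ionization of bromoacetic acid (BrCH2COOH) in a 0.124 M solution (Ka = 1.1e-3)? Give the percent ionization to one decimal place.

9.0%

BrCH2COOH ⇌ BrCH2COO- + H+; let x = [H+] at equilibrium.
Ka = x²/(C₀ − x); solving the quadratic gives x = 1.11 × 10^-2 M.
% ionization = x/C₀ × 100% = 1.11 × 10^-2/0.124 × 100% = 9.0%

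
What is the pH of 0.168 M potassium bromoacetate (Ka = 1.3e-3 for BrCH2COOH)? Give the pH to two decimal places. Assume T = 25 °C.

pH = 8.06

BrCH2COO- is the conjugate base of the weak acid BrCH2COOH.
Kb = Kw/Ka = 1.0×10^-14 / 1.3 × 10^-3 = 7.69 × 10^-12
From the ICE table, Kb = [OH-]²/(0.168 − [OH-]) = 7.69 × 10^-12.
Since Kb ≪ C₀, [OH-] ≈ √(Kb·C₀) = 1.14 × 10^-6 M.
Check: 0.00068% ionized — well under 5%, approximation valid.
pOH = 5.94, so pH = 14.00 − pOH = 8.06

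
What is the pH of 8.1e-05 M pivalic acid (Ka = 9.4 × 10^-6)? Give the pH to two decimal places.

(CH3)3CCOOH ⇌ (CH3)3CCOO- + H+
Ka = [H+]²/(8.1e-05 − [H+]) = 9.4 × 10^-6
[H+] is not negligible relative to C₀; solve [H+]² + 9.4e-06·[H+] − 7.61e-10 = 0.
[H+] = [−9.4e-06 + √(9.4e-06² + 3.05e-09)]/2 = 2.33 × 10^-5 M
pH = −log[H+] = −log(2.33 × 10^-5) = 4.63

pH = 4.63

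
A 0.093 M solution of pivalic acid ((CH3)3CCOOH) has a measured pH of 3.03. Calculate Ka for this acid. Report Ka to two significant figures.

Ka = 9.5 × 10^-6

[H+] = 10^(-3.03) = 9.33 × 10^-4 M
At equilibrium [HA] = 0.093 − 9.33 × 10^-4 = 9.21 × 10^-2 M
Ka = [H+][A-]/[HA] = (9.33 × 10^-4)² / 9.21 × 10^-2 = 9.5 × 10^-6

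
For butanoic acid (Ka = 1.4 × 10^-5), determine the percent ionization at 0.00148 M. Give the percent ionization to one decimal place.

9.3%

CH3(CH2)2COOH ⇌ CH3(CH2)2COO- + H+; let x = [H+] at equilibrium.
Solve x² + 1.4e-05x − 2.07e-08 = 0 → x = 1.37 × 10^-4 M
% ionization = x/C₀ × 100% = 1.37 × 10^-4/0.00148 × 100% = 9.3%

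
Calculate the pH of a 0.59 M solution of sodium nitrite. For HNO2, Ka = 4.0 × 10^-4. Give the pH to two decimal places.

NO2- is the conjugate base of the weak acid HNO2.
Kb = Kw/Ka = 1.0×10^-14 / 4.0 × 10^-4 = 2.50 × 10^-11
Let x = [OH-] at equilibrium. Kb = x²/(0.59 − x).
Since Kb ≪ C₀, x ≈ √(Kb·C₀) = 3.84 × 10^-6 M.
Check: 0.00065% ionized — well under 5%, approximation valid.
pOH = −log(3.84 × 10^-6) = 5.42; pH = 14.00 − 5.42 = 8.58

pH = 8.58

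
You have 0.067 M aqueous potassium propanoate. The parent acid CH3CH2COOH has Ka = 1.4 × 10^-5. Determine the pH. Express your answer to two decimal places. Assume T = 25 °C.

pH = 8.84

CH3CH2COO- is the conjugate base of the weak acid CH3CH2COOH.
Kb = Kw/Ka = 1.0×10^-14 / 1.4 × 10^-5 = 7.14 × 10^-10
From the ICE table, Kb = x²/(0.067 − x) = 7.14 × 10^-10.
Since Kb ≪ C₀, x ≈ √(Kb·C₀) = 6.92 × 10^-6 M.
(x/C₀ = 0.01% < 5%, so the approximation holds.)
pOH = −log(6.92 × 10^-6) = 5.16; pH = 14.00 − 5.16 = 8.84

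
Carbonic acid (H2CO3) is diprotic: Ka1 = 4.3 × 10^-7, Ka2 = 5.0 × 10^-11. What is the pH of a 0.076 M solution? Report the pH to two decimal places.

pH = 3.74

Ka1 ≫ Ka2, so treat the first dissociation as the only significant source of H+.
Ka1 = x²/(0.076 − x) = 4.3 × 10^-7
x ≈ √(4.3 × 10^-7 × 0.076) = 1.81 × 10^-4 M
pH = −log(1.81 × 10^-4) = 3.74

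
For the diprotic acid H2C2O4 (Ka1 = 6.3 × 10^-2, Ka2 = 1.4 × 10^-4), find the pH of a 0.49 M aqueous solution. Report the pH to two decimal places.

Since Ka1 ≫ Ka2, the first ionization dominates [H+].
Ka1 = x²/(0.49 − x) = 6.3 × 10^-2
Solving the quadratic: x = (−Ka1 + √(Ka1² + 4·Ka1·C₀))/2 = 1.47 × 10^-1 M
pH = −log(1.47 × 10^-1) = 0.83

pH = 0.83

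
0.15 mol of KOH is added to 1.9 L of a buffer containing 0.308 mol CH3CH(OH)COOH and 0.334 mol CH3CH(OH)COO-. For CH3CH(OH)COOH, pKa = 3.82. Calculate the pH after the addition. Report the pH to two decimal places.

After neutralization: n(CH3CH(OH)COOH) = 0.158 mol, n(CH3CH(OH)COO-) = 0.484 mol.
pH = pKa + log([A⁻]/[HA]) = 3.82 + log(0.484/0.158) = 3.82 +0.486

pH = 4.31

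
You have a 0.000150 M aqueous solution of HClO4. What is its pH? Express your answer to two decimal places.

pH = 3.82

HClO4 is a strong acid and dissociates completely, so [H+] = 0.000150 M.
pH = -log(0.00015) = 3.82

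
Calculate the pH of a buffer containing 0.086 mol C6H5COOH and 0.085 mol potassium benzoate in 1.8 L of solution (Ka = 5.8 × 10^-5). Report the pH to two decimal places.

pH = 4.23

pKa = −log(5.8 × 10^-5) = 4.237
Using pH = pKa + log([base]/[acid]) with [base]/[acid] = 0.085/0.086:
pH = 4.237 + (-0.005) = 4.23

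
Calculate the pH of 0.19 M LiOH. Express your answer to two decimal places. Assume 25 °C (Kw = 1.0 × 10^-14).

pH = 13.28

LiOH is a strong base; [OH-] = 0.19 M.
pOH = -log(0.19) = 0.72
pH = 14.00 - 0.72 = 13.28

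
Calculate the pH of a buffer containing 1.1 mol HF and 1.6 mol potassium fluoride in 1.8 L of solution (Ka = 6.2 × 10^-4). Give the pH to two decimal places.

pH = 3.37

pKa = −log(6.2 × 10^-4) = 3.208
Henderson–Hasselbalch: pH = pKa + log([F-]/[HF]) = 3.208 + log(1.6/1.1)
pH = 3.208 + (+0.163) = 3.37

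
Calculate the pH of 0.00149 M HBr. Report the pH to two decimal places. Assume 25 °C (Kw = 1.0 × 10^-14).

pH = 2.83

HBr is a strong acid and dissociates completely, so [H+] = 0.00149 M.
pH = -log(0.00149) = 2.83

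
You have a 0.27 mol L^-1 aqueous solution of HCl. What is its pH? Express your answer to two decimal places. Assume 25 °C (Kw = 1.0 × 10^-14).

pH = 0.57

HCl is a strong acid and dissociates completely, so [H+] = 0.27 M.
pH = -log(0.27) = 0.57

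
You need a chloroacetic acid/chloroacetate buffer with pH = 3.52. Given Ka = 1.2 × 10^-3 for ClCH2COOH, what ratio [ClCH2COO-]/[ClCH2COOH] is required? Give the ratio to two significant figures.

pKa = -log(1.2 × 10^-3) = 2.921
pH = pKa + log(r) ⇒ log(r) = 3.52 − 2.921 = +0.599
r = [ClCH2COO-]/[ClCH2COOH] = 10^(+0.599) = 3.97

ratio = 4.0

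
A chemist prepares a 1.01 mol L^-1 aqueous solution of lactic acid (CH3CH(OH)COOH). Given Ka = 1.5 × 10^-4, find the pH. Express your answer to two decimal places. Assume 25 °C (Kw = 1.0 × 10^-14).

CH3CH(OH)COOH ⇌ CH3CH(OH)COO- + H+
Let x = [H+] at equilibrium. Ka = x²/(1.01 − x).
Assume x ≪ 1.01: x ≈ √(1.5 × 10^-4 × 1.01) = 1.23 × 10^-2 M
(x/C₀ = 1.2% < 5%, so the approximation holds.)
pH = −log(1.23 × 10^-2) = 1.91

pH = 1.91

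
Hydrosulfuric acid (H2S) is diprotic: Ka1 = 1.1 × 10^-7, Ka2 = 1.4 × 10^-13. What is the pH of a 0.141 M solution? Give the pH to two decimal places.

pH = 3.90

Ka1 ≫ Ka2, so treat the first dissociation as the only significant source of H+.
Ka1 = x²/(0.141 − x) = 1.1 × 10^-7
x ≈ √(1.1 × 10^-7 × 0.141) = 1.25 × 10^-4 M
pH = −log(1.25 × 10^-4) = 3.90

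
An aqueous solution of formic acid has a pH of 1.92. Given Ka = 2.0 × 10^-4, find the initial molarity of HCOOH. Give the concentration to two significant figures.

C₀ = 7.3 × 10^-1 M

[H+] = 10^(-1.92) = 1.20 × 10^-2 M = x
Ka = x²/(C₀ − x) ⇒ C₀ = x + x²/Ka
C₀ = 1.20 × 10^-2 + (1.20 × 10^-2)²/(2.0 × 10^-4) = 7.32 × 10^-1 M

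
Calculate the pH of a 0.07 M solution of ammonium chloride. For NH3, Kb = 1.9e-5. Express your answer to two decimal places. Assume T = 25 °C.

pH = 5.22

NH4+ is the conjugate acid of the weak base NH3.
Ka = Kw/Kb = 1.0×10^-14 / 1.9 × 10^-5 = 5.26 × 10^-10
Ka = [H+]²/(0.07 − [H+]) = 5.26 × 10^-10
Neglecting [H+] in the denominator: [H+] = √(5.26 × 10^-10 × 0.07) = 6.07 × 10^-6 M
Check: 0.0087% ionized — well under 5%, approximation valid.
pH = −log[H+] = −log(6.07 × 10^-6) = 5.22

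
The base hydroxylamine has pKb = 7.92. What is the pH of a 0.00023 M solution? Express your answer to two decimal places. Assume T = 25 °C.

pH = 8.22

NH2OH + H2O ⇌ NH3OH+ + OH-
Kb = 10^(−7.92) = 1.20 × 10^-8
From the ICE table, Kb = [OH-]²/(0.00023 − [OH-]) = 1.20 × 10^-8.
Assume [OH-] ≪ 0.00023: [OH-] ≈ √(1.20 × 10^-8 × 0.00023) = 1.66 × 10^-6 M
pOH = −log(1.66 × 10^-6) = 5.78; pH = 14.00 − 5.78 = 8.22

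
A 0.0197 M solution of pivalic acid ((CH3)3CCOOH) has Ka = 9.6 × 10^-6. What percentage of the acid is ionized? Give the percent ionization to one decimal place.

(CH3)3CCOOH ⇌ (CH3)3CCOO- + H+; let x = [H+] at equilibrium.
x ≈ √(Ka·C₀) = √(9.6 × 10^-6 × 0.0197) = 4.35 × 10^-4 M
Fraction ionized = 4.35 × 10^-4 / 0.0197 = 0.0221 → 2.2%

2.2%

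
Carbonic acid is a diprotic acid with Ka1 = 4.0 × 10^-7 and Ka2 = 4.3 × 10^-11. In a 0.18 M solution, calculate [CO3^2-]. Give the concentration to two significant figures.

First ionization gives [H+] ≈ [HCO3-] = 2.68 × 10^-4 M.
Second step: Ka2 = [H+][CO3^2-]/[HCO3-] ≈ [CO3^2-] (since [H+] ≈ [HCO3-]).
So [CO3^2-] ≈ Ka2.

4.3 × 10^-11 M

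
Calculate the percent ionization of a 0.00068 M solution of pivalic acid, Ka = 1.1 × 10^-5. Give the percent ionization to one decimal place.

(CH3)3CCOOH ⇌ (CH3)3CCOO- + H+; let x = [H+] at equilibrium.
Solve x² + 1.1e-05x − 7.48e-09 = 0 → x = 8.12 × 10^-5 M
% ionization = x/C₀ × 100% = 8.12 × 10^-5/0.00068 × 100% = 11.9%

11.9%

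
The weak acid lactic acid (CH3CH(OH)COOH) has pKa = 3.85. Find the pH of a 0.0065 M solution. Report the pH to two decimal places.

pH = 3.05

CH3CH(OH)COOH ⇌ CH3CH(OH)COO- + H+
Ka = 10^(−3.85) = 1.41 × 10^-4
Let x = [H+] at equilibrium. Ka = x²/(0.0065 − x).
x is not negligible relative to C₀; solve x² + 0.000141·x − 9.17e-07 = 0.
x = [−0.000141 + √(0.000141² + 3.67e-06)]/2 = 8.89 × 10^-4 M
pH = −log(8.89 × 10^-4) = 3.05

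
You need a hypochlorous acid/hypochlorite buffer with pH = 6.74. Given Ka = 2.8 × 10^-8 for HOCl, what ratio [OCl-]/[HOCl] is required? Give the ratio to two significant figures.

pKa = -log(2.8 × 10^-8) = 7.553
pH = pKa + log(r) ⇒ log(r) = 6.74 − 7.553 = -0.813
r = [OCl-]/[HOCl] = 10^(-0.813) = 0.154

ratio = 0.15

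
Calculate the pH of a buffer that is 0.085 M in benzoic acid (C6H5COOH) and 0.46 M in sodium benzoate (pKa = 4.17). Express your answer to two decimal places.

pH = 4.90

Henderson–Hasselbalch: pH = pKa + log([C6H5COO-]/[C6H5COOH]) = 4.17 + log(0.46/0.085)
pH = 4.17 + (+0.733) = 4.90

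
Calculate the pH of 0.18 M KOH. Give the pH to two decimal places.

KOH is a strong base; [OH-] = 0.18 M.
pOH = -log(0.18) = 0.74
pH = 14.00 - 0.74 = 13.26

pH = 13.26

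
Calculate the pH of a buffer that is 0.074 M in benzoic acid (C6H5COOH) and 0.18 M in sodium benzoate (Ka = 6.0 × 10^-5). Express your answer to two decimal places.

pH = 4.61

pKa = −log(6.0 × 10^-5) = 4.222
Henderson–Hasselbalch: pH = pKa + log([C6H5COO-]/[C6H5COOH]) = 4.222 + log(0.18/0.074)
pH = 4.222 + (+0.386) = 4.61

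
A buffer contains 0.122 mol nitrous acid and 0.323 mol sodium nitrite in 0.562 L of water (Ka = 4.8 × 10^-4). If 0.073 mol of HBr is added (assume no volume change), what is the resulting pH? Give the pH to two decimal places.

Added H+ converts NO2- to HNO2: HNO2 → 0.195 mol, NO2- → 0.25 mol.
pKa = −log(4.8 × 10^-4) = 3.319
pH = pKa + log([A⁻]/[HA]) = 3.319 + log(0.25/0.195) = 3.319 +0.108

pH = 3.43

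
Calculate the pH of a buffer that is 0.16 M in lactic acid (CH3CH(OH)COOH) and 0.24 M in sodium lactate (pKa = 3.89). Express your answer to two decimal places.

Henderson–Hasselbalch: pH = pKa + log([CH3CH(OH)COO-]/[CH3CH(OH)COOH]) = 3.89 + log(0.24/0.16)
pH = 3.89 + (+0.176) = 4.07

pH = 4.07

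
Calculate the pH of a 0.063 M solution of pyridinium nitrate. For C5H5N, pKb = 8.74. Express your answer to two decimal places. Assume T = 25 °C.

pH = 3.23

C5H5NH+ is the conjugate acid of the weak base C5H5N.
Kb = 10^(−8.74) = 1.82 × 10^-9
Ka = Kw/Kb = 1.0×10^-14 / 1.82 × 10^-9 = 5.49 × 10^-6
From the ICE table, Ka = x²/(0.063 − x) = 5.49 × 10^-6.
Neglecting x in the denominator: x = √(5.49 × 10^-6 × 0.063) = 5.88 × 10^-4 M
Check: 0.93% ionized — well under 5%, approximation valid.
pH = −log(5.88 × 10^-4) = 3.23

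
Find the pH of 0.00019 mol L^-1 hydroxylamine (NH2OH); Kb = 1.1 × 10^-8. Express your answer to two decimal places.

NH2OH + H2O ⇌ NH3OH+ + OH-
Kb = [OH-]²/(0.00019 − [OH-]) = 1.1 × 10^-8
Since Kb ≪ C₀, [OH-] ≈ √(Kb·C₀) = 1.45 × 10^-6 M.
([OH-]/C₀ = 0.76% < 5%, so the approximation holds.)
pOH = 5.84, so pH = 14.00 − pOH = 8.16

pH = 8.16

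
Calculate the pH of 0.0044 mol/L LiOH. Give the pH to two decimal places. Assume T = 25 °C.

pH = 11.64

LiOH is a strong base; [OH-] = 0.0044 M.
pOH = -log(0.0044) = 2.36
pH = 14.00 - 2.36 = 11.64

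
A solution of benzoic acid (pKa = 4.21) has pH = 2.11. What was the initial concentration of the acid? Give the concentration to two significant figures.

[H+] = 10^(-2.11) = 7.76 × 10^-3 M = x
Ka = 10^(−4.21) = 6.17 × 10^-5
Ka = x²/(C₀ − x) ⇒ C₀ = x + x²/Ka
C₀ = 7.76 × 10^-3 + (7.76 × 10^-3)²/(6.17 × 10^-5) = 9.84 × 10^-1 M

C₀ = 9.8 × 10^-1 M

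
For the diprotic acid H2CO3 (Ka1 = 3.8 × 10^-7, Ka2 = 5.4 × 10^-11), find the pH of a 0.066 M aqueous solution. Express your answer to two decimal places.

Ka1 ≫ Ka2, so treat the first dissociation as the only significant source of H+.
Ka1 = x²/(0.066 − x) = 3.8 × 10^-7
x ≈ √(3.8 × 10^-7 × 0.066) = 1.58 × 10^-4 M
pH = −log(1.58 × 10^-4) = 3.80

pH = 3.80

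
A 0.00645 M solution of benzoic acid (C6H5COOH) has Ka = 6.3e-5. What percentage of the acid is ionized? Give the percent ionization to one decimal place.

9.4%

C6H5COOH ⇌ C6H5COO- + H+; let x = [H+] at equilibrium.
Solve x² + 6.3e-05x − 4.06e-07 = 0 → x = 6.07 × 10^-4 M
Fraction ionized = 6.07 × 10^-4 / 0.00645 = 0.0941 → 9.4%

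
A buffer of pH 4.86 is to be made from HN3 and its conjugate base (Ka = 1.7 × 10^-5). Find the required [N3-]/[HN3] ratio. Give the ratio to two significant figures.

ratio = 1.2

pKa = -log(1.7 × 10^-5) = 4.770
pH = pKa + log(r) ⇒ log(r) = 4.86 − 4.770 = +0.090
r = [N3-]/[HN3] = 10^(+0.090) = 1.23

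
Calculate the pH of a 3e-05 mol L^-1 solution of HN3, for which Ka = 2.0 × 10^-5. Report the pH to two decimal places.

HN3 ⇌ N3- + H+
Ka = x²/(3e-05 − x) = 2.0 × 10^-5
x is not negligible relative to C₀; solve x² + 2e-05·x − 6e-10 = 0.
x = (−Ka + √(Ka² + 4·Ka·C₀))/2 = 1.65 × 10^-5 M
pH = −log[H+] = −log(1.65 × 10^-5) = 4.78

pH = 4.78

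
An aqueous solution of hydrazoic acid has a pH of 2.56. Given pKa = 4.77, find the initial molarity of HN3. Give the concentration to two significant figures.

C₀ = 4.5 × 10^-1 M

[H+] = 10^(-2.56) = 2.75 × 10^-3 M = x
Ka = 10^(−4.77) = 1.70 × 10^-5
Ka = x²/(C₀ − x) ⇒ C₀ = x + x²/Ka
C₀ = 2.75 × 10^-3 + (2.75 × 10^-3)²/(1.70 × 10^-5) = 4.48 × 10^-1 M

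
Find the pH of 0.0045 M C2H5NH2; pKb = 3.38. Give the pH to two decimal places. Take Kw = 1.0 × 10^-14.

C2H5NH2 + H2O ⇌ C2H5NH3+ + OH-
Kb = 10^(−3.38) = 4.17 × 10^-4
From the ICE table, Kb = [OH-]²/(0.0045 − [OH-]) = 4.17 × 10^-4.
Here C₀/Kb ≈ 10.8, so the small-[OH-] approximation fails. Use the quadratic:
[OH-] = [−0.000417 + √(0.000417² + 7.51e-06)]/2 = 1.18 × 10^-3 M
pOH = −log(1.18 × 10^-3) = 2.93; pH = 14.00 − 2.93 = 11.07

pH = 11.07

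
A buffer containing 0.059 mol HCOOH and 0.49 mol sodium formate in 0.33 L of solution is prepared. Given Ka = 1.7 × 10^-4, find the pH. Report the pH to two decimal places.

pH = 4.69

pKa = −log(1.7 × 10^-4) = 3.770
pH = pKa + log([A⁻]/[HA]) = 3.770 + log(0.49/0.059)
pH = 3.770 + (+0.919) = 4.69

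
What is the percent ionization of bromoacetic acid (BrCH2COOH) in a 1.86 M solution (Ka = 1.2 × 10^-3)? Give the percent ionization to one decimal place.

2.5%

BrCH2COOH ⇌ BrCH2COO- + H+; let x = [H+] at equilibrium.
x ≈ √(Ka·C₀) = √(1.2 × 10^-3 × 1.86) = 4.72 × 10^-2 M
Fraction ionized = 4.72 × 10^-2 / 1.86 = 0.0254 → 2.5%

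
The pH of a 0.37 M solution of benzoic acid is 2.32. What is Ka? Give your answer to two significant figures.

Ka = 6.3 × 10^-5

[H+] = 10^(-2.32) = 4.79 × 10^-3 M
At equilibrium [HA] = 0.37 − 4.79 × 10^-3 = 3.65 × 10^-1 M
Ka = [H+][A-]/[HA] = (4.79 × 10^-3)² / 3.65 × 10^-1 = 6.3 × 10^-5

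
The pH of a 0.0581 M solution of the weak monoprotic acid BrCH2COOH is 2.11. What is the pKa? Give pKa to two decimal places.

pKa = 2.92

[H+] = 10^(-2.11) = 7.76 × 10^-3 M
At equilibrium [HA] = 0.0581 − 7.76 × 10^-3 = 5.03 × 10^-2 M
Ka = [H+][A-]/[HA] = (7.76 × 10^-3)² / 5.03 × 10^-2 = 1.20 × 10^-3
pKa = -log(1.20 × 10^-3) = 2.92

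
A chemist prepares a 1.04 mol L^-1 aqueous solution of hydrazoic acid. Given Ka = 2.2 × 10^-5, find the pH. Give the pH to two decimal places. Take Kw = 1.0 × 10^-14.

HN3 ⇌ N3- + H+
Ka = [H+]²/(1.04 − [H+]) = 2.2 × 10^-5
Since Ka ≪ C₀, [H+] ≈ √(Ka·C₀) = 4.78 × 10^-3 M.
Check: 0.46% ionized — well under 5%, approximation valid.
pH = −log(4.78 × 10^-3) = 2.32

pH = 2.32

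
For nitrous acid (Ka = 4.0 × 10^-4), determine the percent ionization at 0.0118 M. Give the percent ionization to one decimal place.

HNO2 ⇌ NO2- + H+; let x = [H+] at equilibrium.
Ka = x²/(C₀ − x); solving the quadratic gives x = 1.98 × 10^-3 M.
Fraction ionized = 1.98 × 10^-3 / 0.0118 = 0.1678 → 16.8%

16.8%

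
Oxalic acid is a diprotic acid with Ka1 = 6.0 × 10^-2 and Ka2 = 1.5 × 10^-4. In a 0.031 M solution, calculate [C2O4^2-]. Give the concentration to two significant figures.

1.5 × 10^-4 M

First ionization gives [H+] ≈ [HC2O4-] = 2.25 × 10^-2 M.
Second step: Ka2 = [H+][C2O4^2-]/[HC2O4-] ≈ [C2O4^2-] (since [H+] ≈ [HC2O4-]).
So [C2O4^2-] ≈ Ka2.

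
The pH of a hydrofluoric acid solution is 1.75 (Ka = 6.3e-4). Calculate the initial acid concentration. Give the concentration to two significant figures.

C₀ = 5.2 × 10^-1 M

[H+] = 10^(-1.75) = 1.78 × 10^-2 M = x
Ka = x²/(C₀ − x) ⇒ C₀ = x + x²/Ka
C₀ = 1.78 × 10^-2 + (1.78 × 10^-2)²/(6.3 × 10^-4) = 5.21 × 10^-1 M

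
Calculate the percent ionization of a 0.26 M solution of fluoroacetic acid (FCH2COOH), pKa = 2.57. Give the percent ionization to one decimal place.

FCH2COOH ⇌ FCH2COO- + H+; let x = [H+] at equilibrium.
Ka = 10^(−2.57) = 2.69 × 10^-3
Solve x² + 0.00269x − 0.000699 = 0 → x = 2.51 × 10^-2 M
Fraction ionized = 2.51 × 10^-2 / 0.26 = 0.0965 → 9.7%

9.7%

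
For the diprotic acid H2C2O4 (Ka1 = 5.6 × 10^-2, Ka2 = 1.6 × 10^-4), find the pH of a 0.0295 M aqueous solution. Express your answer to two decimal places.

pH = 1.67

Since Ka1 ≫ Ka2, the first ionization dominates [H+].
Ka1 = x²/(0.0295 − x) = 5.6 × 10^-2
Solving the quadratic: x = (−Ka1 + √(Ka1² + 4·Ka1·C₀))/2 = 2.14 × 10^-2 M
pH = −log(2.14 × 10^-2) = 1.67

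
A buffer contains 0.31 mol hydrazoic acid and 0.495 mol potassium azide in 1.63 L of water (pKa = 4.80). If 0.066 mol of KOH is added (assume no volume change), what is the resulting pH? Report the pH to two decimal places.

pH = 5.16

OH- converts HN3 to N3-: HN3 → 0.244 mol, N3- → 0.561 mol.
pH = pKa + log(n_N3-/n_HN3) = 4.80 + log(0.561/0.244) = 4.80 + (+0.362)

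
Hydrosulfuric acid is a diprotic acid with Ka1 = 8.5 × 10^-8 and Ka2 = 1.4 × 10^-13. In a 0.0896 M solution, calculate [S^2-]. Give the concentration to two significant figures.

First ionization gives [H+] ≈ [HS-] = 8.73 × 10^-5 M.
Second step: Ka2 = [H+][S^2-]/[HS-] ≈ [S^2-] (since [H+] ≈ [HS-]).
So [S^2-] ≈ Ka2.

1.4 × 10^-13 M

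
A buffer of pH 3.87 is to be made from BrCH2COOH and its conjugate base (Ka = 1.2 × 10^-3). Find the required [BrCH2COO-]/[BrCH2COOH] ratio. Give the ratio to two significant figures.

ratio = 8.9

pKa = -log(1.2 × 10^-3) = 2.921
pH = pKa + log(r) ⇒ log(r) = 3.87 − 2.921 = +0.949
r = [BrCH2COO-]/[BrCH2COOH] = 10^(+0.949) = 8.89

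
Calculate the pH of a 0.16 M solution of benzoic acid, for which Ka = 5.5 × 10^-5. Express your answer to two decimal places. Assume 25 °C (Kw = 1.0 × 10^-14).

C6H5COOH ⇌ C6H5COO- + H+
From the ICE table, Ka = x²/(0.16 − x) = 5.5 × 10^-5.
Since Ka ≪ C₀, x ≈ √(Ka·C₀) = 2.97 × 10^-3 M.
pH = −log(2.97 × 10^-3) = 2.53

pH = 2.53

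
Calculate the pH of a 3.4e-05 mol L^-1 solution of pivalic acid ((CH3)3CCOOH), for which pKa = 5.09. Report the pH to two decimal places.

(CH3)3CCOOH ⇌ (CH3)3CCOO- + H+
Ka = 10^(−5.09) = 8.13 × 10^-6
Ka = [H+]²/(3.4e-05 − [H+]) = 8.13 × 10^-6
[H+] is not negligible relative to C₀; solve [H+]² + 8.13e-06·[H+] − 2.76e-10 = 0.
[H+] = [−8.13e-06 + √(8.13e-06² + 1.11e-09)]/2 = 1.31 × 10^-5 M
pH = −log(1.31 × 10^-5) = 4.88

pH = 4.88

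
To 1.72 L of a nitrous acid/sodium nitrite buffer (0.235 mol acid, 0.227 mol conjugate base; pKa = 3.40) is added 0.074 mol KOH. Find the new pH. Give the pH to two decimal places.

pH = 3.67

OH- converts HNO2 to NO2-: HNO2 → 0.161 mol, NO2- → 0.301 mol.
Henderson–Hasselbalch with mole ratio 0.301/0.161: pH = 3.40 + (+0.272)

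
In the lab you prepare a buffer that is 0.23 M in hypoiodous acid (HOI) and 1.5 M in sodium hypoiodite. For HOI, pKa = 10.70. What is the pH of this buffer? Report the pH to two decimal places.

pH = 11.51

Using pH = pKa + log([base]/[acid]) with [base]/[acid] = 1.5/0.23:
pH = 10.70 + (+0.814) = 11.51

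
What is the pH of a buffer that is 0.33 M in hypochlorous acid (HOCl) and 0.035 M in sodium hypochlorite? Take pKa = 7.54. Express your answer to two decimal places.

pH = 6.57

pH = pKa + log([A⁻]/[HA]) = 7.54 + log(0.035/0.33)
pH = 7.54 + (-0.974) = 6.57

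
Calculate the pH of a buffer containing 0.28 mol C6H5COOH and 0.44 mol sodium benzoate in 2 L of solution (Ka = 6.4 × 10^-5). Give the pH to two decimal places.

pH = 4.39

pKa = −log(6.4 × 10^-5) = 4.194
Henderson–Hasselbalch: pH = pKa + log([C6H5COO-]/[C6H5COOH]) = 4.194 + log(0.44/0.28)
pH = 4.194 + (+0.196) = 4.39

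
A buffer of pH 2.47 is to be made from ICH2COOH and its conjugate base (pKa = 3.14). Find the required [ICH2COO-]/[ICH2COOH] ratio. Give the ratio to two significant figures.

ratio = 0.21

pH = pKa + log(r) ⇒ log(r) = 2.47 − 3.14 = -0.67
r = [ICH2COO-]/[ICH2COOH] = 10^(-0.67) = 0.214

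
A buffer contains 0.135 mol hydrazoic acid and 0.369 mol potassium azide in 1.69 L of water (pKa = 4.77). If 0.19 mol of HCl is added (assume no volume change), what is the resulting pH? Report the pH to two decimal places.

Added H+ converts N3- to HN3: HN3 → 0.325 mol, N3- → 0.179 mol.
pH = pKa + log(n_N3-/n_HN3) = 4.77 + log(0.179/0.325) = 4.77 + (-0.259)

pH = 4.51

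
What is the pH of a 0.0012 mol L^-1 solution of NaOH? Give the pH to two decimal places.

NaOH is a strong base; [OH-] = 0.0012 M.
pOH = -log(0.0012) = 2.92
pH = 14.00 - 2.92 = 11.08

pH = 11.08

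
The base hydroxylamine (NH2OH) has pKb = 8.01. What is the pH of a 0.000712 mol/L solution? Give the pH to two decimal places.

NH2OH + H2O ⇌ NH3OH+ + OH-
Kb = 10^(−8.01) = 9.77 × 10^-9
From the ICE table, Kb = x²/(0.000712 − x) = 9.77 × 10^-9.
Assume x ≪ 0.000712: x ≈ √(9.77 × 10^-9 × 0.000712) = 2.64 × 10^-6 M
pOH = −log(2.64 × 10^-6) = 5.58; pH = 14.00 − 5.58 = 8.42

pH = 8.42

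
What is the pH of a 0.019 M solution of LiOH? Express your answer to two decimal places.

LiOH is a strong base; [OH-] = 0.019 M.
pOH = -log(0.019) = 1.72
pH = 14.00 - 1.72 = 12.28

pH = 12.28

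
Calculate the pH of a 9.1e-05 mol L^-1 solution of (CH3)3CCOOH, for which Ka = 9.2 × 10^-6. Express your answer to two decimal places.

pH = 4.61

(CH3)3CCOOH ⇌ (CH3)3CCOO- + H+
From the ICE table, Ka = x²/(9.1e-05 − x) = 9.2 × 10^-6.
The 5% rule fails; solving x² + Ka·x − Ka·C₀ = 0 exactly:
x = [−9.2e-06 + √(9.2e-06² + 3.35e-09)]/2 = 2.47 × 10^-5 M
pH = −log[H+] = −log(2.47 × 10^-5) = 4.61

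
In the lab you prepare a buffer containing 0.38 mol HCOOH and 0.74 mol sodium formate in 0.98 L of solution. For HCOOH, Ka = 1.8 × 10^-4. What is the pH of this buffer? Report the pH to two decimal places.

pKa = −log(1.8 × 10^-4) = 3.745
Using pH = pKa + log([base]/[acid]) with [base]/[acid] = 0.74/0.38:
pH = 3.745 + (+0.289) = 4.03

pH = 4.03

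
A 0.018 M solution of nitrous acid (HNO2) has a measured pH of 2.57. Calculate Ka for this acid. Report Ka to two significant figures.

Ka = 4.7 × 10^-4

[H+] = 10^(-2.57) = 2.69 × 10^-3 M
At equilibrium [HA] = 0.018 − 2.69 × 10^-3 = 1.53 × 10^-2 M
Ka = [H+][A-]/[HA] = (2.69 × 10^-3)² / 1.53 × 10^-2 = 4.7 × 10^-4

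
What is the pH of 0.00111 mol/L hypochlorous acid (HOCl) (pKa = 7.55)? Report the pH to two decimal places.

HOCl ⇌ OCl- + H+
Ka = 10^(−7.55) = 2.82 × 10^-8
Ka = x²/(0.00111 − x) = 2.82 × 10^-8
Since Ka ≪ C₀, x ≈ √(Ka·C₀) = 5.59 × 10^-6 M.
pH = −log[H+] = −log(5.59 × 10^-6) = 5.25

pH = 5.25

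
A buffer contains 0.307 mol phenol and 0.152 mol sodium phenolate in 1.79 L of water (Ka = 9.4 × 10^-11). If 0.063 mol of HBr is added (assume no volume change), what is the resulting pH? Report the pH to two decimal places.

Added H+ converts C6H5O- to C6H5OH: C6H5OH → 0.37 mol, C6H5O- → 0.089 mol.
pKa = −log(9.4 × 10^-11) = 10.027
Henderson–Hasselbalch with mole ratio 0.089/0.37: pH = 10.027 + (-0.619)

pH = 9.41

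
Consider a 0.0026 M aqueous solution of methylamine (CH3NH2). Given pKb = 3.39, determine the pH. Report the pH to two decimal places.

CH3NH2 + H2O ⇌ CH3NH3+ + OH-
Kb = 10^(−3.39) = 4.07 × 10^-4
Kb = [OH-]²/(0.0026 − [OH-]) = 4.07 × 10^-4
[OH-] is not negligible relative to C₀; solve [OH-]² + 0.000407·[OH-] − 1.06e-06 = 0.
[OH-] = [−0.000407 + √(0.000407² + 4.23e-06)]/2 = 8.45 × 10^-4 M
pOH = −log(8.45 × 10^-4) = 3.07; pH = 14.00 − 3.07 = 10.93

pH = 10.93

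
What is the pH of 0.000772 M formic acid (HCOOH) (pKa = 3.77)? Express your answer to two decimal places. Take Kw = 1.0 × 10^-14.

pH = 3.54

HCOOH ⇌ HCOO- + H+
Ka = 10^(−3.77) = 1.70 × 10^-4
From the ICE table, Ka = x²/(0.000772 − x) = 1.70 × 10^-4.
The 5% rule fails; solving x² + Ka·x − Ka·C₀ = 0 exactly:
x = (−Ka + √(Ka² + 4·Ka·C₀))/2 = 2.87 × 10^-4 M
pH = −log[H+] = −log(2.87 × 10^-4) = 3.54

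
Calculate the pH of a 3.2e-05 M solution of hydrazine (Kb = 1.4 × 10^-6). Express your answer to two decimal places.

N2H4 + H2O ⇌ N2H5+ + OH-
Kb = x²/(3.2e-05 − x) = 1.4 × 10^-6
The 5% rule fails; solving x² + Kb·x − Kb·C₀ = 0 exactly:
x = [−1.4e-06 + √(1.4e-06² + 1.79e-10)]/2 = 6.03 × 10^-6 M
pOH = −log(6.03 × 10^-6) = 5.22; pH = 14.00 − 5.22 = 8.78

pH = 8.78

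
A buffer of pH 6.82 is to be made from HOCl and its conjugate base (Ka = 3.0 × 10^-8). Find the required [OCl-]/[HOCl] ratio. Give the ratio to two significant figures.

pKa = -log(3.0 × 10^-8) = 7.523
pH = pKa + log(r) ⇒ log(r) = 6.82 − 7.523 = -0.703
r = [OCl-]/[HOCl] = 10^(-0.703) = 0.198

ratio = 0.20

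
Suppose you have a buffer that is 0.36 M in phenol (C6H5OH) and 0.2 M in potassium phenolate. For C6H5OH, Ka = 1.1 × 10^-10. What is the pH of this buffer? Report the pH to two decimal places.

pH = 9.70

pKa = −log(1.1 × 10^-10) = 9.959
Using pH = pKa + log([base]/[acid]) with [base]/[acid] = 0.2/0.36:
pH = 9.959 + (-0.255) = 9.70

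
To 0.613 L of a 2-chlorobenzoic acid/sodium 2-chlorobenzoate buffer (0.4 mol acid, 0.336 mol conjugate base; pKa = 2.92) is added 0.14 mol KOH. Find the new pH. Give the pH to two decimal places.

pH = 3.18

After neutralization: n(ClC6H4COOH) = 0.26 mol, n(ClC6H4COO-) = 0.476 mol.
Henderson–Hasselbalch with mole ratio 0.476/0.26: pH = 2.92 + (+0.263)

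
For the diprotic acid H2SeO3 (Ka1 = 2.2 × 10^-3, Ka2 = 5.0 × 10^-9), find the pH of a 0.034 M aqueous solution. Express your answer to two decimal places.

pH = 2.12

Since Ka1 ≫ Ka2, the first ionization dominates [H+].
Ka1 = x²/(0.034 − x) = 2.2 × 10^-3
Solving the quadratic: x = (−Ka1 + √(Ka1² + 4·Ka1·C₀))/2 = 7.62 × 10^-3 M
pH = −log(7.62 × 10^-3) = 2.12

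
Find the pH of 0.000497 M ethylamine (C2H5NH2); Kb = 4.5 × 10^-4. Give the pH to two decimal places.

pH = 10.48

C2H5NH2 + H2O ⇌ C2H5NH3+ + OH-
Kb = [OH-]²/(0.000497 − [OH-]) = 4.5 × 10^-4
[OH-] is not negligible relative to C₀; solve [OH-]² + 0.00045·[OH-] − 2.24e-07 = 0.
[OH-] = (−Kb + √(Kb² + 4·Kb·C₀))/2 = 2.99 × 10^-4 M
pOH = −log(2.99 × 10^-4) = 3.52; pH = 14.00 − 3.52 = 10.48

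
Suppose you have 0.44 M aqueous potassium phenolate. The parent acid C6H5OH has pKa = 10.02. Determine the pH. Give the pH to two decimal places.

C6H5O- is the conjugate base of the weak acid C6H5OH.
Ka = 10^(−10.02) = 9.55 × 10^-11
Kb = Kw/Ka = 1.0×10^-14 / 9.55 × 10^-11 = 1.05 × 10^-4
From the ICE table, Kb = x²/(0.44 − x) = 1.05 × 10^-4.
Since Kb ≪ C₀, x ≈ √(Kb·C₀) = 6.80 × 10^-3 M.
pOH = −log(6.80 × 10^-3) = 2.17; pH = 14.00 − 2.17 = 11.83

pH = 11.83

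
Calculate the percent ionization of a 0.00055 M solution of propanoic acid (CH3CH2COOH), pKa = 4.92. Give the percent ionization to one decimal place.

CH3CH2COOH ⇌ CH3CH2COO- + H+; let x = [H+] at equilibrium.
Ka = 10^(−4.92) = 1.20 × 10^-5
Solve x² + 1.2e-05x − 6.6e-09 = 0 → x = 7.55 × 10^-5 M
% ionization = x/C₀ × 100% = 7.55 × 10^-5/0.00055 × 100% = 13.7%

13.7%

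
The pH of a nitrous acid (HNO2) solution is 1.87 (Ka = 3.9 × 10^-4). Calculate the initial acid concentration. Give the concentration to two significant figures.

C₀ = 4.8 × 10^-1 M

[H+] = 10^(-1.87) = 1.35 × 10^-2 M = x
Ka = x²/(C₀ − x) ⇒ C₀ = x + x²/Ka
C₀ = 1.35 × 10^-2 + (1.35 × 10^-2)²/(3.9 × 10^-4) = 4.81 × 10^-1 M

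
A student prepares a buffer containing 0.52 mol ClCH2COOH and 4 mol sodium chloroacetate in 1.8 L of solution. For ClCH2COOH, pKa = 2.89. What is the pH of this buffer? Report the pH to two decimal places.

Using pH = pKa + log([base]/[acid]) with [base]/[acid] = 4/0.52:
pH = 2.89 + (+0.886) = 3.78

pH = 3.78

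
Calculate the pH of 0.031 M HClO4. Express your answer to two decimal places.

pH = 1.51

HClO4 is a strong acid and dissociates completely, so [H+] = 0.031 M.
pH = -log(0.031) = 1.51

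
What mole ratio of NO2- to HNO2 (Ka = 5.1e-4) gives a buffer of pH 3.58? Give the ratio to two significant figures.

pKa = -log(5.1 × 10^-4) = 3.292
pH = pKa + log(r) ⇒ log(r) = 3.58 − 3.292 = +0.288
r = [NO2-]/[HNO2] = 10^(+0.288) = 1.94

ratio = 1.9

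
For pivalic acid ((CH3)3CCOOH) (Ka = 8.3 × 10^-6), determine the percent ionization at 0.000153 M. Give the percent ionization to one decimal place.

20.7%

(CH3)3CCOOH ⇌ (CH3)3CCOO- + H+; let x = [H+] at equilibrium.
Ka = x²/(C₀ − x); solving the quadratic gives x = 3.17 × 10^-5 M.
Fraction ionized = 3.17 × 10^-5 / 0.000153 = 0.2072 → 20.7%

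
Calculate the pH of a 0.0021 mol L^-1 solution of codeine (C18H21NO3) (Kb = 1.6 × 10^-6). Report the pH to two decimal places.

C18H21NO3 + H2O ⇌ C18H22NO3+ + OH-
Let x = [OH-] at equilibrium. Kb = x²/(0.0021 − x).
Neglecting x in the denominator: x = √(1.6 × 10^-6 × 0.0021) = 5.80 × 10^-5 M
pOH = 4.24, so pH = 14.00 − pOH = 9.76

pH = 9.76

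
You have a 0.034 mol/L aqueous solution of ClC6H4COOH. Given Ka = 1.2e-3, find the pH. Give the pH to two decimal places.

ClC6H4COOH ⇌ ClC6H4COO- + H+
From the ICE table, Ka = [H+]²/(0.034 − [H+]) = 1.2 × 10^-3.
The 5% rule fails; solving [H+]² + Ka·[H+] − Ka·C₀ = 0 exactly:
[H+] = [−0.0012 + √(0.0012² + 0.000163)]/2 = 5.82 × 10^-3 M
pH = −log[H+] = −log(5.82 × 10^-3) = 2.24

pH = 2.24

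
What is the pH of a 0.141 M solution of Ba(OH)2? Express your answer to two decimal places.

pH = 13.45

Ba(OH)2 is a strong base (each formula unit releases 2 OH-); [OH-] = 0.282 M.
pOH = -log(0.282) = 0.55
pH = 14.00 - 0.55 = 13.45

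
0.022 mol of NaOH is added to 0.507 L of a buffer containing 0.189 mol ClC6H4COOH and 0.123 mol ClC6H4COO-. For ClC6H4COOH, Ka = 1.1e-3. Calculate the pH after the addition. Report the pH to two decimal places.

OH- converts ClC6H4COOH to ClC6H4COO-: ClC6H4COOH → 0.167 mol, ClC6H4COO- → 0.145 mol.
pKa = −log(1.1 × 10^-3) = 2.959
Henderson–Hasselbalch with mole ratio 0.145/0.167: pH = 2.959 + (-0.061)

pH = 2.90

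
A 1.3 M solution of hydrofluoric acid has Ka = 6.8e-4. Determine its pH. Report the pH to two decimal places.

pH = 1.53

HF ⇌ F- + H+
Let x = [H+] at equilibrium. Ka = x²/(1.3 − x).
Neglecting x in the denominator: x = √(6.8 × 10^-4 × 1.3) = 2.97 × 10^-2 M
Check: 2.3% ionized — well under 5%, approximation valid.
pH = −log(2.97 × 10^-2) = 1.53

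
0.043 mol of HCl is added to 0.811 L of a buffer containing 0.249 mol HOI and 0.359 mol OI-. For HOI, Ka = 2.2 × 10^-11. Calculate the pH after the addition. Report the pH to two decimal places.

Added H+ converts OI- to HOI: HOI → 0.292 mol, OI- → 0.316 mol.
pKa = −log(2.2 × 10^-11) = 10.658
pH = pKa + log(n_OI-/n_HOI) = 10.658 + log(0.316/0.292) = 10.658 + (+0.034)

pH = 10.69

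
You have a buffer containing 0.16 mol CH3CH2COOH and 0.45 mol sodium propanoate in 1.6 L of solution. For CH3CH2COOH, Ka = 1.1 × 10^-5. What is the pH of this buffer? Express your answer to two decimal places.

pKa = −log(1.1 × 10^-5) = 4.959
Henderson–Hasselbalch: pH = pKa + log([CH3CH2COO-]/[CH3CH2COOH]) = 4.959 + log(0.45/0.16)
pH = 4.959 + (+0.449) = 5.41

pH = 5.41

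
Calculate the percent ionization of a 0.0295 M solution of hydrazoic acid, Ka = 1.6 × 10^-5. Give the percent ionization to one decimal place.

2.3%

HN3 ⇌ N3- + H+; let x = [H+] at equilibrium.
x ≈ √(Ka·C₀) = √(1.6 × 10^-5 × 0.0295) = 6.87 × 10^-4 M
Fraction ionized = 6.87 × 10^-4 / 0.0295 = 0.0233 → 2.3%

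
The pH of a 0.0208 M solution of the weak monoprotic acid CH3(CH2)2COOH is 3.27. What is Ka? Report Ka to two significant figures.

Ka = 1.4 × 10^-5

[H+] = 10^(-3.27) = 5.37 × 10^-4 M
At equilibrium [HA] = 0.0208 − 5.37 × 10^-4 = 2.03 × 10^-2 M
Ka = [H+][A-]/[HA] = (5.37 × 10^-4)² / 2.03 × 10^-2 = 1.4 × 10^-5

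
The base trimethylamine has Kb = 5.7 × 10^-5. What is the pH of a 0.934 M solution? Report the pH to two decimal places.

(CH3)3N + H2O ⇌ (CH3)3NH+ + OH-
From the ICE table, Kb = [OH-]²/(0.934 − [OH-]) = 5.7 × 10^-5.
Since Kb ≪ C₀, [OH-] ≈ √(Kb·C₀) = 7.30 × 10^-3 M.
([OH-]/C₀ = 0.78% < 5%, so the approximation holds.)
pOH = 2.14, so pH = 14.00 − pOH = 11.86

pH = 11.86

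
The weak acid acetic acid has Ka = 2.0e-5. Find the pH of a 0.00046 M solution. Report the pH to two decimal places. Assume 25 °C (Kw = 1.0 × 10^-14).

pH = 4.06

CH3COOH ⇌ CH3COO- + H+
Ka = x²/(0.00046 − x) = 2.0 × 10^-5
Here C₀/Ka ≈ 23, so the small-x approximation fails. Use the quadratic:
x = [−2e-05 + √(2e-05² + 3.68e-08)]/2 = 8.64 × 10^-5 M
pH = −log(8.64 × 10^-5) = 4.06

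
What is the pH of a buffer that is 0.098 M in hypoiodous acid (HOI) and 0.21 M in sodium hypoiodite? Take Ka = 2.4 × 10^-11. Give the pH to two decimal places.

pH = 10.95

pKa = −log(2.4 × 10^-11) = 10.620
Henderson–Hasselbalch: pH = pKa + log([OI-]/[HOI]) = 10.620 + log(0.21/0.098)
pH = 10.620 + (+0.331) = 10.95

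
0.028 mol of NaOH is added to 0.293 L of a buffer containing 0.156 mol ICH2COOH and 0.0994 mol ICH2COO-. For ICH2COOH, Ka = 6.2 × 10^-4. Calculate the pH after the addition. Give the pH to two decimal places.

pH = 3.21

OH- converts ICH2COOH to ICH2COO-: ICH2COOH → 0.128 mol, ICH2COO- → 0.127 mol.
pKa = −log(6.2 × 10^-4) = 3.208
pH = pKa + log(n_ICH2COO-/n_ICH2COOH) = 3.208 + log(0.127/0.128) = 3.208 + (-0.003)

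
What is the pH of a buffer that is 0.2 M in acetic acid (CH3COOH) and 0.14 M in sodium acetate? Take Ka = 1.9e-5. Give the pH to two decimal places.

pH = 4.57

pKa = −log(1.9 × 10^-5) = 4.721
Using pH = pKa + log([base]/[acid]) with [base]/[acid] = 0.14/0.2:
pH = 4.721 + (-0.155) = 4.57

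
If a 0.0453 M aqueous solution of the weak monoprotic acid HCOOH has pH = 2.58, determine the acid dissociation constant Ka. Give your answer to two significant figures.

[H+] = 10^(-2.58) = 2.63 × 10^-3 M
At equilibrium [HA] = 0.0453 − 2.63 × 10^-3 = 4.27 × 10^-2 M
Ka = [H+][A-]/[HA] = (2.63 × 10^-3)² / 4.27 × 10^-2 = 1.6 × 10^-4

Ka = 1.6 × 10^-4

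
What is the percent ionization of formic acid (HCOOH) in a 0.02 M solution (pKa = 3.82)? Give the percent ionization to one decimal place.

8.3%

HCOOH ⇌ HCOO- + H+; let x = [H+] at equilibrium.
Ka = 10^(−3.82) = 1.51 × 10^-4
Solve x² + 0.000151x − 3.02e-06 = 0 → x = 1.66 × 10^-3 M
Fraction ionized = 1.66 × 10^-3 / 0.02 = 0.0830 → 8.3%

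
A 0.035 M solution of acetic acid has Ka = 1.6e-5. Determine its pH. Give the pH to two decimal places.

pH = 3.13

CH3COOH ⇌ CH3COO- + H+
Ka = x²/(0.035 − x) = 1.6 × 10^-5
Neglecting x in the denominator: x = √(1.6 × 10^-5 × 0.035) = 7.48 × 10^-4 M
pH = −log(7.48 × 10^-4) = 3.13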